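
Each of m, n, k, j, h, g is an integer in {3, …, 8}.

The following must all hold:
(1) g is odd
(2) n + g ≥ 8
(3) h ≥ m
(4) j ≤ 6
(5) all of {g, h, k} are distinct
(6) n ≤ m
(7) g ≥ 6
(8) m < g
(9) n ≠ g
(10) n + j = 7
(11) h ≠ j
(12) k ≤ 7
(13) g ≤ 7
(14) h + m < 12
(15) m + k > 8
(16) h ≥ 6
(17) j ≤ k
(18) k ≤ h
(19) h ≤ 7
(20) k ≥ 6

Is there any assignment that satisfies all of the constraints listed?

Unsatisfiable

Constraints 7, 12, 13, 16, 19, and 20 confine each of g, h, k to the 2 values {6, 7}.
Constraint 5 requires all 3 of them to be distinct, but only 2 values are available — impossible by the pigeonhole principle.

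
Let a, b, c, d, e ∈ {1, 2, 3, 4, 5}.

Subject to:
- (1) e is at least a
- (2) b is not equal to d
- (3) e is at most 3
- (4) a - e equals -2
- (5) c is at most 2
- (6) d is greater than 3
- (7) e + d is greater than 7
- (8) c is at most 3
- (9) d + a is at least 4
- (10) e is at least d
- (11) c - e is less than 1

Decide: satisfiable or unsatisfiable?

From constraint 6: d ≥ 4. From constraints 3 and 10: d ≤ e and e ≤ 3, so d ≤ 3. But 3 < 4, so no value of d works.

Unsatisfiable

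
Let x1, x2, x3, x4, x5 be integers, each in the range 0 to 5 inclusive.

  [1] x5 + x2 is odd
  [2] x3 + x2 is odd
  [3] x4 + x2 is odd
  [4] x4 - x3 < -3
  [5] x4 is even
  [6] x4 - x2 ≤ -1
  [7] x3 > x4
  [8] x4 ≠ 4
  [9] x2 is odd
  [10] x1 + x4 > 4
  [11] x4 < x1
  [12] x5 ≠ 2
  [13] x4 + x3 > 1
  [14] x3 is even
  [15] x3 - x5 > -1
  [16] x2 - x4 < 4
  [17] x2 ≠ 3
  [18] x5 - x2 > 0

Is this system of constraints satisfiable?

Setting (x1, x2, x3, x4, x5) = (5, 1, 4, 0, 4) satisfies everything: constraint 4: x4 - x3 = -4; constraint 6: x4 - x2 = -1; constraint 10: x1 + x4 = 5, and the others follow.

Satisfiable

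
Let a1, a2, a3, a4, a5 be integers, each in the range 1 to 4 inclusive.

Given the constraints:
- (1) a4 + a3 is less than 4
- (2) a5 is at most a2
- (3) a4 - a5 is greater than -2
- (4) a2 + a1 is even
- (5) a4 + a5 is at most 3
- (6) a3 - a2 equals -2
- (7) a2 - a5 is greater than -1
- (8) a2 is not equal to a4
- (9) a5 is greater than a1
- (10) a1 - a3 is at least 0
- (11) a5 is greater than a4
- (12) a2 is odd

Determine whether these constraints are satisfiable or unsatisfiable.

The assignment a1 = 1, a2 = 3, a3 = 1, a4 = 1, a5 = 2 works:
  constraint 1 holds since a4 + a3 = 2.
  constraint 3 holds since a4 - a5 = -1.
The rest check out directly.

Satisfiable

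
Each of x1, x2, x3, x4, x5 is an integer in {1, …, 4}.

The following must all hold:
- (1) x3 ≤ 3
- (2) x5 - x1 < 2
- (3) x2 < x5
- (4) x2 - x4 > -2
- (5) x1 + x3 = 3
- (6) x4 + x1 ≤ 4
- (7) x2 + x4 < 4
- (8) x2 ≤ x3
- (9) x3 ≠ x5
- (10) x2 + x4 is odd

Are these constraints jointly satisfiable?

Satisfiable

Take x1 = 2, x2 = 1, x3 = 1, x4 = 2, x5 = 2. Then constraint 2: x5 - x1 = 0; constraint 4: x2 - x4 = -1; constraint 5: x1 + x3 = 3, and every other listed constraint is also met.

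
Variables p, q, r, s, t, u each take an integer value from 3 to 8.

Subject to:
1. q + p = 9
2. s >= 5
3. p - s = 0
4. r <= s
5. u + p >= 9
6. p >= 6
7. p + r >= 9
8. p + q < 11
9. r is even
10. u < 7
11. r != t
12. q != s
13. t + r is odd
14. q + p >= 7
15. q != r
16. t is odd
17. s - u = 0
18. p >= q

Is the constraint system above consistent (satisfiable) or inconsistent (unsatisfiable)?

Satisfiable

Try p = 6, q = 3, r = 6, s = 6, t = 3, u = 6.
Check constraint 1: q + p = 9; constraint 3: p - s = 0. The remaining constraints are straightforward to verify.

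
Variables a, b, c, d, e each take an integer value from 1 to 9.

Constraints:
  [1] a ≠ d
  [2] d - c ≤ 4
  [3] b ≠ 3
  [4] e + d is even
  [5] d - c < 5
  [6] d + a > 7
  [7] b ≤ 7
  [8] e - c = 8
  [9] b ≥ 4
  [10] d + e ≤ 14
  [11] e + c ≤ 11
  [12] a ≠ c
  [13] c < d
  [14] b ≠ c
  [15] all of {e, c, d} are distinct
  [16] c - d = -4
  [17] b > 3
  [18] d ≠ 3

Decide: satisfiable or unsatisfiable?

Satisfiable

Take a = 4, b = 7, c = 1, d = 5, e = 9. Then constraint 2: d - c = 4; constraint 5: d - c = 4, and every other listed constraint is also met.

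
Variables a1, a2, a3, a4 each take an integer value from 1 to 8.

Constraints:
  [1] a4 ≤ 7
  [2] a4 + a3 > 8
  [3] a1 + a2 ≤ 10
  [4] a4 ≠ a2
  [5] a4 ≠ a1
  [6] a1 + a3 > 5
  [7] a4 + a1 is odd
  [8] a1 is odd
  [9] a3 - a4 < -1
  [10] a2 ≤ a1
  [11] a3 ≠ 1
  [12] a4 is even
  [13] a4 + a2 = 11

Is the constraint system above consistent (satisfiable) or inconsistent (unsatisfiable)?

Try a1 = 5, a2 = 5, a3 = 3, a4 = 6.
Check constraint 2: a4 + a3 = 9; constraint 3: a1 + a2 = 10. The remaining constraints are straightforward to verify.

Satisfiable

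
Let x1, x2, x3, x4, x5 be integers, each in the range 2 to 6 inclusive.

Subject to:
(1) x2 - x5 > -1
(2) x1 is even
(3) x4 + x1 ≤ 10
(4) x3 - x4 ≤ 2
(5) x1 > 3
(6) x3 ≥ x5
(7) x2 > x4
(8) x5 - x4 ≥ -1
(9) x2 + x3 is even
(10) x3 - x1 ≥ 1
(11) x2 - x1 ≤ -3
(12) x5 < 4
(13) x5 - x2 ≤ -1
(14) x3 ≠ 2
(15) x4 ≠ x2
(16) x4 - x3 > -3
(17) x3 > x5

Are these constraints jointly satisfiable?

Unsatisfiable

Constraints 4, 8, 10, 11, and 13 give x2 − x5 ≥ 1, x5 − x4 ≥ -1, x4 − x3 ≥ -2, x3 − x1 ≥ 1, x1 − x2 ≥ 3.
Adding all 5 inequalities: the left sides telescope to 0, and the right sides sum to 1 + (-1) + (-2) + 1 + 3 = 2. So 0 ≥ 2, which is false.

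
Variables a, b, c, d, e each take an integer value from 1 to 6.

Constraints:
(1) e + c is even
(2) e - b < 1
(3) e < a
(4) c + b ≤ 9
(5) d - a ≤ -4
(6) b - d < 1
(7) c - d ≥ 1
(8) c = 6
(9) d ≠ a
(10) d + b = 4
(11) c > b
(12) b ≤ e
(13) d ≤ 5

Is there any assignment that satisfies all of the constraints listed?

The assignment a = 6, b = 2, c = 6, d = 2, e = 2 works:
  constraint 2 holds since e - b = 0.
  constraint 4 holds since c + b = 8.
The rest check out directly.

Satisfiable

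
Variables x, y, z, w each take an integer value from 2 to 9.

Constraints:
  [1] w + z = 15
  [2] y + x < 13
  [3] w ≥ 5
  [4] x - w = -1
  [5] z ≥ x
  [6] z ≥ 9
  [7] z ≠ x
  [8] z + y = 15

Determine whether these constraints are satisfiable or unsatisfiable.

Satisfiable

The assignment x = 5, y = 6, z = 9, w = 6 works:
  constraint 1 holds since w + z = 15.
  constraint 2 holds since y + x = 11.
  constraint 4 holds since x - w = -1.
The rest check out directly.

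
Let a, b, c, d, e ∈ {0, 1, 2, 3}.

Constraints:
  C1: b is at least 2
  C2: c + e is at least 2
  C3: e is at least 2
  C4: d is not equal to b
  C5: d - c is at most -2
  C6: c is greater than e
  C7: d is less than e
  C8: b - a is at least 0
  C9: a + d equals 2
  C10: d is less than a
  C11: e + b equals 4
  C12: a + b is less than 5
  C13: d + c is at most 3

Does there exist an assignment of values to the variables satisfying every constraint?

Satisfiable

Setting (a, b, c, d, e) = (2, 2, 3, 0, 2) satisfies everything: constraint 2: c + e = 5; constraint 5: d - c = -3, and the others follow.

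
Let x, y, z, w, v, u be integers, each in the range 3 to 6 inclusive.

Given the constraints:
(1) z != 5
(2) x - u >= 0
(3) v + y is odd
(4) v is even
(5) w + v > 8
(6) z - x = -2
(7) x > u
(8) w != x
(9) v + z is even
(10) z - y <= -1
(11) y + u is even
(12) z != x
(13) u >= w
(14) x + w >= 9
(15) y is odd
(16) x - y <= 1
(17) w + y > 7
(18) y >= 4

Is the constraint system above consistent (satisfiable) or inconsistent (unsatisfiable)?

Satisfiable

Take x = 6, y = 5, z = 4, w = 3, v = 6, u = 3. Then constraint 2: x - u = 3; constraint 5: w + v = 9; constraint 6: z - x = -2, and every other listed constraint is also met.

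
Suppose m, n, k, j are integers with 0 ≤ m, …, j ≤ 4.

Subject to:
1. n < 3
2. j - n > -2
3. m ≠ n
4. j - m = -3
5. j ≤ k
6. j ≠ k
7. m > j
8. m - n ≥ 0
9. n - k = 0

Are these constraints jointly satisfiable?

One satisfying assignment is m = 3, n = 1, k = 1, j = 0.
For the less obvious constraints — constraint 2: j - n = -1; constraint 4: j - m = -3 — and the others hold by inspection.

Satisfiable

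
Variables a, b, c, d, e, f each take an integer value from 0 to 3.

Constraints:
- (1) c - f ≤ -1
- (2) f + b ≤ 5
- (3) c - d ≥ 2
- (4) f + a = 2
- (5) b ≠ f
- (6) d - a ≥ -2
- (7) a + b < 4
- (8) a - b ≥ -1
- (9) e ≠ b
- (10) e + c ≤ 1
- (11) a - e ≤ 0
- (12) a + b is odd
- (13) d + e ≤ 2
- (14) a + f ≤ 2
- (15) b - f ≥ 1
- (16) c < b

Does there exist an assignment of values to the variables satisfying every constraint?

Unsatisfiable

Constraints 1, 3, 6, 8, and 15 give d − a ≥ -2, a − b ≥ -1, b − f ≥ 1, f − c ≥ 1, c − d ≥ 2.
Adding all 5 inequalities: the left sides telescope to 0, and the right sides sum to (-2) + (-1) + 1 + 1 + 2 = 1. So 0 ≥ 1, which is false.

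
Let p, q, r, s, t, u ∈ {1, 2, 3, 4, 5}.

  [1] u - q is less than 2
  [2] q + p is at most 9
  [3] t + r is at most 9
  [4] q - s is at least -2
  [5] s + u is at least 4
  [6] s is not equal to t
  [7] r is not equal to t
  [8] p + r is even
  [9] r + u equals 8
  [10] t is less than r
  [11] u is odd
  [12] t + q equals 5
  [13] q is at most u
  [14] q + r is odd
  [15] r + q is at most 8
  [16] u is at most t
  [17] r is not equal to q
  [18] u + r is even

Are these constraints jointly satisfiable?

Satisfiable

One satisfying assignment is p = 5, q = 2, r = 5, s = 4, t = 3, u = 3.
For the less obvious constraints — constraint 1: u - q = 1; constraint 2: q + p = 7; constraint 3: t + r = 8 — and the others hold by inspection.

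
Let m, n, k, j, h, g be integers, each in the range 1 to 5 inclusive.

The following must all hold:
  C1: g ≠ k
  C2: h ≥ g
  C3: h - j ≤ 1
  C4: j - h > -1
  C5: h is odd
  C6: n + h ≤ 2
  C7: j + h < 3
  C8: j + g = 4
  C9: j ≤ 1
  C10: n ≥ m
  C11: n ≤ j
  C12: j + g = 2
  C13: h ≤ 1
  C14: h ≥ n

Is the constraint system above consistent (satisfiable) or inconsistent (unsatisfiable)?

Unsatisfiable

From constraint 9: j ≤ 1. From constraints 2 and 13: g ≤ h ≤ 1. Hence j + g ≤ 2. But constraint 8 requires j + g = 4, and 4 > 2. Contradiction.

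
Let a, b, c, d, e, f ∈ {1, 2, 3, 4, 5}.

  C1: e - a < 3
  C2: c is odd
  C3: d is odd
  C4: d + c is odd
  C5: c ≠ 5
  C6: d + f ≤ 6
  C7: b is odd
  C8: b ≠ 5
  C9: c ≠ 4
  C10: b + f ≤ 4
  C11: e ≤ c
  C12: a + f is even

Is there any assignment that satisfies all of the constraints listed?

Constraint 3 makes d odd and constraint 2 makes c odd, so d + c must be even. Constraint 4 says d + c is odd — contradiction.

Unsatisfiable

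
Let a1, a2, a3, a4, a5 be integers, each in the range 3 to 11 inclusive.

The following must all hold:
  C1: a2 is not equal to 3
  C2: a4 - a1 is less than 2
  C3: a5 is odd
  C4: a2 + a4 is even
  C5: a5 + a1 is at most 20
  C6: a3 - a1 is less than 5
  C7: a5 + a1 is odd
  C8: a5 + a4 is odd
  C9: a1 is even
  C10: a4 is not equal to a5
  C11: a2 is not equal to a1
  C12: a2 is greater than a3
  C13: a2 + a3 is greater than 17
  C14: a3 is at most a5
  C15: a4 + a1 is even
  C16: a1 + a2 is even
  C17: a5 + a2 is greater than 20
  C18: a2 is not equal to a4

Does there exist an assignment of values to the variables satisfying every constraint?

Take a1 = 6, a2 = 10, a3 = 9, a4 = 6, a5 = 11. Then constraint 2: a4 - a1 = 0; constraint 5: a5 + a1 = 17; constraint 6: a3 - a1 = 3, and every other listed constraint is also met.

Satisfiable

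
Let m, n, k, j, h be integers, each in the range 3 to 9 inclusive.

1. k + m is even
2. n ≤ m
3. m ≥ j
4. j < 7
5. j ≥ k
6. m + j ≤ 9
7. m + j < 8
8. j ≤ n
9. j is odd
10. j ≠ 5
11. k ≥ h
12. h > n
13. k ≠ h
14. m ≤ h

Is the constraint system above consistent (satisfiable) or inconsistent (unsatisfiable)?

Constraints 5, 8, 11, and 12 give k ≤ j, j ≤ n, n < h, h ≤ k. Chaining: k ≤ j ≤ n < h ≤ k, which forces k < k — impossible.

Unsatisfiable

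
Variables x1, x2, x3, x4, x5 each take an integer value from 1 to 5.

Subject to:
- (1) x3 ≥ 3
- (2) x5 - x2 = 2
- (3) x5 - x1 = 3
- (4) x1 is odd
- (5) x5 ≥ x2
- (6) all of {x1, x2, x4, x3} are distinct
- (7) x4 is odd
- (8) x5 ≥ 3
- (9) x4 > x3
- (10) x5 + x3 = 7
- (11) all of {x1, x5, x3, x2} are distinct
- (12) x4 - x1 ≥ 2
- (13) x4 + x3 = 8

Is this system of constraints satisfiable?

Satisfiable

Try x1 = 1, x2 = 2, x3 = 3, x4 = 5, x5 = 4.
Check constraint 2: x5 - x2 = 2; constraint 3: x5 - x1 = 3; constraint 10: x5 + x3 = 7. The remaining constraints are straightforward to verify.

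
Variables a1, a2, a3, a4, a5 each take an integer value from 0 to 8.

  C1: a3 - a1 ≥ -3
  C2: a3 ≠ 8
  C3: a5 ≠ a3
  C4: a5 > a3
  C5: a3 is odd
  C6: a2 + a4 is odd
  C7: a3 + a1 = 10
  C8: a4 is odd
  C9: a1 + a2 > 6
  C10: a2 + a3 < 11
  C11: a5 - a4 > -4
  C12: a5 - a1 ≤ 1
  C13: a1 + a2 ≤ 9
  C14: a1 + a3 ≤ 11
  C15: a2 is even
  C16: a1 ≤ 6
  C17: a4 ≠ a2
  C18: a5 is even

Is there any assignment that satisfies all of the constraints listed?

Satisfiable

The assignment a1 = 5, a2 = 4, a3 = 5, a4 = 7, a5 = 6 works:
  constraint 1 holds since a3 - a1 = 0.
  constraint 7 holds since a3 + a1 = 10.
The rest check out directly.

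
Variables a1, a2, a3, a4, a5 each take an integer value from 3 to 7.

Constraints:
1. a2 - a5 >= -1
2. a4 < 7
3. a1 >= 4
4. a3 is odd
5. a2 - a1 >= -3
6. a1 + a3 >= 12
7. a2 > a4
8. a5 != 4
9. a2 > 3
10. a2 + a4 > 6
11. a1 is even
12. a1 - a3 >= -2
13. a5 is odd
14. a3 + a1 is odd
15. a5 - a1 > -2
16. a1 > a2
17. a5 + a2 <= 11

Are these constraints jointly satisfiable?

Setting (a1, a2, a3, a4, a5) = (6, 4, 7, 3, 5) satisfies everything: constraint 1: a2 - a5 = -1; constraint 5: a2 - a1 = -2; constraint 6: a1 + a3 = 13, and the others follow.

Satisfiable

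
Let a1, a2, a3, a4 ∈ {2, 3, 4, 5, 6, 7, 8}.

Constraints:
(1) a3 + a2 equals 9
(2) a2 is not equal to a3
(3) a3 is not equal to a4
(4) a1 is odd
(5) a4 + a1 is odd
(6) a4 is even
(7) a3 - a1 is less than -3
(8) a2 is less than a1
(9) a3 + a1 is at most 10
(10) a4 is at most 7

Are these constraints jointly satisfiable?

The assignment a1 = 7, a2 = 6, a3 = 3, a4 = 2 works:
  constraint 1 holds since a3 + a2 = 9.
  constraint 7 holds since a3 - a1 = -4.
  constraint 9 holds since a3 + a1 = 10.
The rest check out directly.

Satisfiable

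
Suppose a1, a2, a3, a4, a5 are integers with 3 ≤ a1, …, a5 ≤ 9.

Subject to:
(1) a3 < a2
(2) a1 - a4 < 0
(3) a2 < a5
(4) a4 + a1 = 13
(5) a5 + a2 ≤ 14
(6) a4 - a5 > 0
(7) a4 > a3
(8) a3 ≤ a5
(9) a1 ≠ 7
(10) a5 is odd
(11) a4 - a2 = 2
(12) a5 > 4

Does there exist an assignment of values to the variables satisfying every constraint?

The assignment a1 = 5, a2 = 6, a3 = 5, a4 = 8, a5 = 7 works:
  constraint 2 holds since a1 - a4 = -3.
  constraint 4 holds since a4 + a1 = 13.
  constraint 5 holds since a5 + a2 = 13.
The rest check out directly.

Satisfiable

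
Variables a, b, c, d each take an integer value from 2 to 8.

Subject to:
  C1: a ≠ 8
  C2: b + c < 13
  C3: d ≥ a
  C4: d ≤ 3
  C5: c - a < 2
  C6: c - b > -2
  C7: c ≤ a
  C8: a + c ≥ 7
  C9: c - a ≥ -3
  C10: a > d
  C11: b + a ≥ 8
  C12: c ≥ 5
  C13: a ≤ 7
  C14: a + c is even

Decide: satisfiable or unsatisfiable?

From constraints 7 and 12: a ≥ c and c ≥ 5, so a ≥ 5. From constraints 3 and 4: a ≤ d and d ≤ 3, so a ≤ 3. But 3 < 5, so no value of a works.

Unsatisfiable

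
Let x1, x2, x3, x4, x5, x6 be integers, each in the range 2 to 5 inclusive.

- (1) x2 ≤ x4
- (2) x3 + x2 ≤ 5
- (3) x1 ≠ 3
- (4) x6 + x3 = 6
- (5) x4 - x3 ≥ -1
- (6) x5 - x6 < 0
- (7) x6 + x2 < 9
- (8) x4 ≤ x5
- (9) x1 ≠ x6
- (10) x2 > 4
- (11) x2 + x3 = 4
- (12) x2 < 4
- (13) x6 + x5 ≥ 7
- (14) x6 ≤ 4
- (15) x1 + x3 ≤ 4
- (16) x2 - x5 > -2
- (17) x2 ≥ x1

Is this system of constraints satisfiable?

Unsatisfiable

From constraint 10: x2 ≥ 5. From constraint 12: x2 ≤ 3. But 3 < 5, so no value of x2 works.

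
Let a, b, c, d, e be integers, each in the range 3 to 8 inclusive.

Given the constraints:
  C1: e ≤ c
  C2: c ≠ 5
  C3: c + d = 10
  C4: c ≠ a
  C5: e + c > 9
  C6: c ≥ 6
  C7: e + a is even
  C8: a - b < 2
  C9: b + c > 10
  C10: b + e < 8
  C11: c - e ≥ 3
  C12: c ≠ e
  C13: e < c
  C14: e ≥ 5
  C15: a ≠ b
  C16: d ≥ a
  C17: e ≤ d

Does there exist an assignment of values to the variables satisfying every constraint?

From constraint 6: c ≥ 6. From constraints 14 and 17: d ≥ e ≥ 5. Hence c + d ≥ 11. But constraint 3 requires c + d = 10, and 10 < 11. Contradiction.

Unsatisfiable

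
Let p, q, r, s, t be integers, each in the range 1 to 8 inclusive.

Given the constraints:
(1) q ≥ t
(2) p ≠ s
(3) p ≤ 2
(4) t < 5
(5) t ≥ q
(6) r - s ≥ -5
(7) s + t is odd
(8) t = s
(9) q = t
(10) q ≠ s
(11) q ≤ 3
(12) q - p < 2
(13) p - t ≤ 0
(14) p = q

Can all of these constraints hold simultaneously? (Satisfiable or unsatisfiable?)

From constraints 8, 9, and 14, p = q = t = s, so p = s. But constraint 2 says p ≠ s. Contradiction.

Unsatisfiable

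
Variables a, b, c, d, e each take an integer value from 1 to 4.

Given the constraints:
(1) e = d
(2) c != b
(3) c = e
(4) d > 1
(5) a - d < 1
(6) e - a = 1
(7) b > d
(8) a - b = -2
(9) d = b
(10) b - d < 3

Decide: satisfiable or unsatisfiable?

From constraints 1, 3, and 9, c = e = d = b, so c = b. But constraint 2 says c ≠ b. Contradiction.

Unsatisfiable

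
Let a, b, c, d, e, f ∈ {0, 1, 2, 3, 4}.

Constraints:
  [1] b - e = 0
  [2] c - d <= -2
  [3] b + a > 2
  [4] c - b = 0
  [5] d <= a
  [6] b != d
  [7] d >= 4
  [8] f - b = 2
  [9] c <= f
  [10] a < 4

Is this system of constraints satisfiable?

From constraints 5 and 7: a ≥ d and d ≥ 4, so a ≥ 4. From constraint 10: a ≤ 3. But 3 < 4, so no value of a works.

Unsatisfiable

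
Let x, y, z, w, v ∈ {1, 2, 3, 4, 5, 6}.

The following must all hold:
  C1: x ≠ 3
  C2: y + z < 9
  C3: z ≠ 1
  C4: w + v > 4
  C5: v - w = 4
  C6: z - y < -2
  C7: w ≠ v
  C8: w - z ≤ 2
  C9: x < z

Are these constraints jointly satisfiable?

Satisfiable

Setting (x, y, z, w, v) = (1, 5, 2, 1, 5) satisfies everything: constraint 2: y + z = 7; constraint 4: w + v = 6; constraint 5: v - w = 4, and the others follow.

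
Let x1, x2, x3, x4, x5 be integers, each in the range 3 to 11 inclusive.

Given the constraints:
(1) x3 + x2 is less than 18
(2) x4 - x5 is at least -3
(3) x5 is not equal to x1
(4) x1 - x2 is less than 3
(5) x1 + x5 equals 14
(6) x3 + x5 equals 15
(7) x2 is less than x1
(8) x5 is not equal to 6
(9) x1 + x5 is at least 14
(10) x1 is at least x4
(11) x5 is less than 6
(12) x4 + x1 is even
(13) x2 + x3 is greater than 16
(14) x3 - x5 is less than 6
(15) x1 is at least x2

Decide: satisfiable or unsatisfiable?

Satisfiable

The assignment x1 = 9, x2 = 7, x3 = 10, x4 = 3, x5 = 5 works:
  constraint 1 holds since x3 + x2 = 17.
  constraint 2 holds since x4 - x5 = -2.
  constraint 4 holds since x1 - x2 = 2.
The rest check out directly.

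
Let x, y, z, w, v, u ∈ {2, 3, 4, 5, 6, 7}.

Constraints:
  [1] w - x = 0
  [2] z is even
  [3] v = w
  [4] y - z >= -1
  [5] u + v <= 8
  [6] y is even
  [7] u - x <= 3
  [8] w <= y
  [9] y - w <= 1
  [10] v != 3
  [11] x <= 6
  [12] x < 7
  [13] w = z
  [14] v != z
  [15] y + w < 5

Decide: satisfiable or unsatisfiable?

Unsatisfiable

From constraints 3 and 13, v = w = z, so v = z. But constraint 14 says v ≠ z. Contradiction.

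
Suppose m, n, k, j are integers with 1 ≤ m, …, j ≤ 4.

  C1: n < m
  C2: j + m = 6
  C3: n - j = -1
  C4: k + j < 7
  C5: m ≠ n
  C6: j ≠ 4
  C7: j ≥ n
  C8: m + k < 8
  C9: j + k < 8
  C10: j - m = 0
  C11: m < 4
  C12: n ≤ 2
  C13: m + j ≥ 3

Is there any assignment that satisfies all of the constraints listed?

The assignment m = 3, n = 2, k = 3, j = 3 works:
  constraint 2 holds since j + m = 6.
  constraint 3 holds since n - j = -1.
The rest check out directly.

Satisfiable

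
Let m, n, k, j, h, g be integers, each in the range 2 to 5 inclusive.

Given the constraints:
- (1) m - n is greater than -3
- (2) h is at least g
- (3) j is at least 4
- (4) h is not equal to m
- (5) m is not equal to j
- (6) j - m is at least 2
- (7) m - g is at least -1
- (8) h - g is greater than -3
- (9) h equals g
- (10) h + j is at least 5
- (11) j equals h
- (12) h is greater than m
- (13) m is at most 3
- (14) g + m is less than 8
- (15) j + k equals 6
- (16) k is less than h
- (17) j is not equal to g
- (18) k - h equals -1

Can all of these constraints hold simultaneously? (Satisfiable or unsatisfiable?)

Unsatisfiable

From constraints 9 and 11, j = h = g, so j = g. But constraint 17 says j ≠ g. Contradiction.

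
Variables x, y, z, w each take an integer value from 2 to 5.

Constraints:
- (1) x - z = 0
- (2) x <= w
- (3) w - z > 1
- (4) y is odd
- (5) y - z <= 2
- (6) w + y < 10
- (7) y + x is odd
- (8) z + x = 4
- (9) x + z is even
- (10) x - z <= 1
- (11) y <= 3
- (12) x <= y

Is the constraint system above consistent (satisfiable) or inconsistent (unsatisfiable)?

One satisfying assignment is x = 2, y = 3, z = 2, w = 4.
For the less obvious constraints — constraint 1: x - z = 0; constraint 3: w - z = 2; constraint 5: y - z = 1 — and the others hold by inspection.

Satisfiable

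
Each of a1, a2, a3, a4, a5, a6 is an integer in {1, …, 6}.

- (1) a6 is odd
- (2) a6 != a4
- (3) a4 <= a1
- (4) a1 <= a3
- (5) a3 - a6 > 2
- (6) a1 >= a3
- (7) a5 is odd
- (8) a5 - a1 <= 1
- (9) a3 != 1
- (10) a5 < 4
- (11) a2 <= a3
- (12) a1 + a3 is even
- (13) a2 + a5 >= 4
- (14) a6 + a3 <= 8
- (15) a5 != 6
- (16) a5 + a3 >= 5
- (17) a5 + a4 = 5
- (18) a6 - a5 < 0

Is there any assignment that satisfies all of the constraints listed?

Satisfiable

One satisfying assignment is a1 = 4, a2 = 3, a3 = 4, a4 = 2, a5 = 3, a6 = 1.
For the less obvious constraints — constraint 5: a3 - a6 = 3; constraint 8: a5 - a1 = -1 — and the others hold by inspection.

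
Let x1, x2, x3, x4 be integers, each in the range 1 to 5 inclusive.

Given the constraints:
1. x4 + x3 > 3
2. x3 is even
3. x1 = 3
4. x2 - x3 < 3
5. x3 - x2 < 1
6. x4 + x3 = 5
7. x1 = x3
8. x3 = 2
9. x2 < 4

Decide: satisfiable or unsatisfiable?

Constraint 3 fixes x1 = 3 and constraint 8 fixes x3 = 2, but constraint 7 requires x1 = x3. Since 3 ≠ 2, contradiction.

Unsatisfiable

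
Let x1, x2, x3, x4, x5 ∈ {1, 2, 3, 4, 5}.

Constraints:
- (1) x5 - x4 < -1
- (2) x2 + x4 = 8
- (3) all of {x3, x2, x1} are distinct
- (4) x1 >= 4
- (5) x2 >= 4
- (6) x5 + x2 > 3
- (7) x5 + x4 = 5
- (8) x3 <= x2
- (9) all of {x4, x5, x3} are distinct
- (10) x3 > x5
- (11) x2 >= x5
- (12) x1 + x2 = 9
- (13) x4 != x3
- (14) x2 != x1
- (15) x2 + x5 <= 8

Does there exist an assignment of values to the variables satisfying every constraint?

Satisfiable

Setting (x1, x2, x3, x4, x5) = (5, 4, 3, 4, 1) satisfies everything: constraint 1: x5 - x4 = -3; constraint 2: x2 + x4 = 8; constraint 6: x5 + x2 = 5, and the others follow.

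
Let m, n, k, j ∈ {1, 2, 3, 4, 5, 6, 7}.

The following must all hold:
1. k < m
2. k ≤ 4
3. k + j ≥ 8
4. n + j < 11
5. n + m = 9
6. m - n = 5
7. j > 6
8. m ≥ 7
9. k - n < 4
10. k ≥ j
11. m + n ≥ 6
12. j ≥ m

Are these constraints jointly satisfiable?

Unsatisfiable

From constraints 8 and 12: j ≥ m and m ≥ 7, so j ≥ 7. From constraints 2 and 10: j ≤ k and k ≤ 4, so j ≤ 4. But 4 < 7, so no value of j works.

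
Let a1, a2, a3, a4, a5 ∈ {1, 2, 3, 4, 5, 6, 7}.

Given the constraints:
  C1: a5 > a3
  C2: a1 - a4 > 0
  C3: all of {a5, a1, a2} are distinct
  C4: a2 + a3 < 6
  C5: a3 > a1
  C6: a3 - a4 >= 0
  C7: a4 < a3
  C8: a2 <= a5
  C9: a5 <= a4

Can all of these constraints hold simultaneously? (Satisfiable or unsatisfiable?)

Unsatisfiable

Constraints 1, 2, 5, and 9 give a1 < a3, a3 < a5, a5 ≤ a4, a4 < a1. Chaining: a1 < a3 < a5 ≤ a4 < a1, which forces a1 < a1 — impossible.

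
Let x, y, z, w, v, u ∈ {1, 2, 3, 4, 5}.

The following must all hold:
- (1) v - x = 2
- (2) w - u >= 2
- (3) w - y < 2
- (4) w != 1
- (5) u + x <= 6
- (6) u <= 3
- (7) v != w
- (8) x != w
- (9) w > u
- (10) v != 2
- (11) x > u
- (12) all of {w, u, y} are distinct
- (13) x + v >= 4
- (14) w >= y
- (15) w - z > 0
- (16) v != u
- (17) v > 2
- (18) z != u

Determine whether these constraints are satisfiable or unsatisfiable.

Satisfiable

Take x = 2, y = 4, z = 4, w = 5, v = 4, u = 1. Then constraint 1: v - x = 2; constraint 2: w - u = 4; constraint 3: w - y = 1, and every other listed constraint is also met.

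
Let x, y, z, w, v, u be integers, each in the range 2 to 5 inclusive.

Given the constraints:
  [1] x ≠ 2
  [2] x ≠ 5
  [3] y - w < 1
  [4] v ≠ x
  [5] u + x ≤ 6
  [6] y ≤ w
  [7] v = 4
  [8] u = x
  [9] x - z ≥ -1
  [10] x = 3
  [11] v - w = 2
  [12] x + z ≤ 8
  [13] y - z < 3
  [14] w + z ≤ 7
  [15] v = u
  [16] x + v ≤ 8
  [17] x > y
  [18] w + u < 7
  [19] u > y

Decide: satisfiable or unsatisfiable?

Unsatisfiable

Constraint 7 fixes v = 4 and constraint 10 fixes x = 3. Constraints 8 and 15 give v = u = x, so v = x. But 4 ≠ 3 — contradiction.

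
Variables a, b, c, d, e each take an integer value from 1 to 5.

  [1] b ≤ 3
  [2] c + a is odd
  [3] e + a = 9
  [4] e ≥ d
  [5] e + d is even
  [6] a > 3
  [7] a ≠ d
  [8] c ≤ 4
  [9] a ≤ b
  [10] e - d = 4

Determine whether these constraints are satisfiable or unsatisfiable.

From constraint 6: a ≥ 4. From constraints 1 and 9: a ≤ b and b ≤ 3, so a ≤ 3. But 3 < 4, so no value of a works.

Unsatisfiable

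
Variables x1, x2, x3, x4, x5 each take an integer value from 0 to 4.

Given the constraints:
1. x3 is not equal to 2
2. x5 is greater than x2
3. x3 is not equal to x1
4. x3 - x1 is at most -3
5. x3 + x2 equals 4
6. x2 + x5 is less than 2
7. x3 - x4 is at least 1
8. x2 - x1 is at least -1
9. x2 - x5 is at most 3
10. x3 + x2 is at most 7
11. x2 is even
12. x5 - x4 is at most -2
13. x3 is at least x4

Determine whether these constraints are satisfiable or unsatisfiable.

Unsatisfiable

Constraints 4, 7, 8, 9, and 12 give x5 − x2 ≥ -3, x2 − x1 ≥ -1, x1 − x3 ≥ 3, x3 − x4 ≥ 1, x4 − x5 ≥ 2.
Adding all 5 inequalities: the left sides telescope to 0, and the right sides sum to (-3) + (-1) + 3 + 1 + 2 = 2. So 0 ≥ 2, which is false.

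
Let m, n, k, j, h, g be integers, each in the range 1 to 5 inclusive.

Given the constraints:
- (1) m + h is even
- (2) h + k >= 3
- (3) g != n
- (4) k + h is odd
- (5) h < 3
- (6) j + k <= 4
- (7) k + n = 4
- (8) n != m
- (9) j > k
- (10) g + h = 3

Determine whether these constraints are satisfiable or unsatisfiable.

One satisfying assignment is m = 2, n = 3, k = 1, j = 2, h = 2, g = 1.
For the less obvious constraints — constraint 2: h + k = 3; constraint 6: j + k = 3 — and the others hold by inspection.

Satisfiable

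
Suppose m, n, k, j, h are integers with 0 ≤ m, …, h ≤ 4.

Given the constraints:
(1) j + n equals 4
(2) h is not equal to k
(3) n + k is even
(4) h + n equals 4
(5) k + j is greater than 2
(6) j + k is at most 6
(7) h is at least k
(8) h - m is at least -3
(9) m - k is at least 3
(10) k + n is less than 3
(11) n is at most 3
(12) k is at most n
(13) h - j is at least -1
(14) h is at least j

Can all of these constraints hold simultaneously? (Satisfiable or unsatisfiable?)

Take m = 4, n = 1, k = 1, j = 3, h = 3. Then constraint 1: j + n = 4; constraint 4: h + n = 4, and every other listed constraint is also met.

Satisfiable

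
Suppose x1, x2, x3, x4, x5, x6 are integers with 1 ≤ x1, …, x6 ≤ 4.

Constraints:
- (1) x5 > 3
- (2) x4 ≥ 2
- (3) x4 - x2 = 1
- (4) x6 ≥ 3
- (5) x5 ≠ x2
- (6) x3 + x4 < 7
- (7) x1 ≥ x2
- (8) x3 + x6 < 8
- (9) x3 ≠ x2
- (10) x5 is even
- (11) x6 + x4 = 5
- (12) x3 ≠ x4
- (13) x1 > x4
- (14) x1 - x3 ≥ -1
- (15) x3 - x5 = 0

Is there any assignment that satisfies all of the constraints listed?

Satisfiable

One satisfying assignment is x1 = 3, x2 = 1, x3 = 4, x4 = 2, x5 = 4, x6 = 3.
For the less obvious constraints — constraint 3: x4 - x2 = 1; constraint 6: x3 + x4 = 6 — and the others hold by inspection.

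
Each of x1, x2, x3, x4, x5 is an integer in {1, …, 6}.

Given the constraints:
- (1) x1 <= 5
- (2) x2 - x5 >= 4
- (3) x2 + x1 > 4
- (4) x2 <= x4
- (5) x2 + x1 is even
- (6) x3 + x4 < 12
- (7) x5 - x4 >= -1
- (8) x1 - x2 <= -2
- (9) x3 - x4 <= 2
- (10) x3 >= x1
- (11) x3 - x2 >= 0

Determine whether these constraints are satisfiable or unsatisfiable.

Constraints 2, 7, 9, and 11 give x5 − x4 ≥ -1, x4 − x3 ≥ -2, x3 − x2 ≥ 0, x2 − x5 ≥ 4.
Adding all 4 inequalities: the left sides telescope to 0, and the right sides sum to (-1) + (-2) + 0 + 4 = 1. So 0 ≥ 1, which is false.

Unsatisfiable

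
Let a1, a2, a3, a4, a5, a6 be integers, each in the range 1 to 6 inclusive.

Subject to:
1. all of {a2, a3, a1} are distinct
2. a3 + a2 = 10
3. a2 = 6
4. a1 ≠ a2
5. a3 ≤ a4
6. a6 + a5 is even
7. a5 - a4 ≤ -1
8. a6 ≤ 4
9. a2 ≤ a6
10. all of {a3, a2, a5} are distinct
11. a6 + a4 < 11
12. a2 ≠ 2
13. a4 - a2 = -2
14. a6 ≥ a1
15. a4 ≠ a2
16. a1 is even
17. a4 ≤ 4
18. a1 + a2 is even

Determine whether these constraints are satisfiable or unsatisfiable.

From constraints 5 and 17: a3 ≤ a4 ≤ 4. From constraints 8 and 9: a2 ≤ a6 ≤ 4. Hence a3 + a2 ≤ 8. But constraint 2 requires a3 + a2 = 10, and 10 > 8. Contradiction.

Unsatisfiable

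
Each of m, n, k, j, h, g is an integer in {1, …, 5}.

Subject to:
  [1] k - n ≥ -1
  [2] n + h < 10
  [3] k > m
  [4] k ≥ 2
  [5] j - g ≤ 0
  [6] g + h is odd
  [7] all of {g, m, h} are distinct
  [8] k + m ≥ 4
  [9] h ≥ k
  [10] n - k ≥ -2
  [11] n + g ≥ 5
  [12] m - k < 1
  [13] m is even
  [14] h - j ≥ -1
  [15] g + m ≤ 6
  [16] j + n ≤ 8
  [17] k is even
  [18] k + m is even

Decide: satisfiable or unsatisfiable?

Satisfiable

The assignment m = 2, n = 4, k = 4, j = 3, h = 4, g = 3 works:
  constraint 1 holds since k - n = 0.
  constraint 2 holds since n + h = 8.
The rest check out directly.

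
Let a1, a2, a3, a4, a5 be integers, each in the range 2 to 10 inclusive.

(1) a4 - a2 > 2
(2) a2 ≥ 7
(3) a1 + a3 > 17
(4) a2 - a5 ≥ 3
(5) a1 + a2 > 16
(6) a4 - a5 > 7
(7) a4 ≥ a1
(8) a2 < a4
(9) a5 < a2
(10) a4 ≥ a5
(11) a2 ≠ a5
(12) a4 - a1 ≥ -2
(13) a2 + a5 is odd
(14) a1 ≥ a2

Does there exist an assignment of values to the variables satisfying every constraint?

The assignment a1 = 10, a2 = 7, a3 = 10, a4 = 10, a5 = 2 works:
  constraint 1 holds since a4 - a2 = 3.
  constraint 3 holds since a1 + a3 = 20.
The rest check out directly.

Satisfiable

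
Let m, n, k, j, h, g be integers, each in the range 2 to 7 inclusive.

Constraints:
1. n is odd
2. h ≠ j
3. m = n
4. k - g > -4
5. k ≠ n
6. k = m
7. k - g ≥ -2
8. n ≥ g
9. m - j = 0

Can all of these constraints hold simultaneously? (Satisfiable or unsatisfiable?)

Unsatisfiable

From constraints 3 and 6, k = m = n, so k = n. But constraint 5 says k ≠ n. Contradiction.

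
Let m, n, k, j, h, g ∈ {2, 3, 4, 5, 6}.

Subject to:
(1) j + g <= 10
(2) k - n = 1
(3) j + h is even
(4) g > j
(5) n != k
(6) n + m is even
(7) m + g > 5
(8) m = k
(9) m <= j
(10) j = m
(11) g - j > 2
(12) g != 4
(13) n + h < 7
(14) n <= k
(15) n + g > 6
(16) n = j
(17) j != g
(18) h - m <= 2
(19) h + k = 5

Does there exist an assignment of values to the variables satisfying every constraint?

Unsatisfiable

From constraints 8, 10, and 16, n = j = m = k, so n = k. But constraint 5 says n ≠ k. Contradiction.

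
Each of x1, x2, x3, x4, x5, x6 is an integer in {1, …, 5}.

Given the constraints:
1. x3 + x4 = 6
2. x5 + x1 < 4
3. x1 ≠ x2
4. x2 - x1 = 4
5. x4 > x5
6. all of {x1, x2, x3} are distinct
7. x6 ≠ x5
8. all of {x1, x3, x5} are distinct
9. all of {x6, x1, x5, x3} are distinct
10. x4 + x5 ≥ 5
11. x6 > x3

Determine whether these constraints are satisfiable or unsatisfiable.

Satisfiable

The assignment x1 = 1, x2 = 5, x3 = 3, x4 = 3, x5 = 2, x6 = 5 works:
  constraint 1 holds since x3 + x4 = 6.
  constraint 2 holds since x5 + x1 = 3.
  constraint 4 holds since x2 - x1 = 4.
The rest check out directly.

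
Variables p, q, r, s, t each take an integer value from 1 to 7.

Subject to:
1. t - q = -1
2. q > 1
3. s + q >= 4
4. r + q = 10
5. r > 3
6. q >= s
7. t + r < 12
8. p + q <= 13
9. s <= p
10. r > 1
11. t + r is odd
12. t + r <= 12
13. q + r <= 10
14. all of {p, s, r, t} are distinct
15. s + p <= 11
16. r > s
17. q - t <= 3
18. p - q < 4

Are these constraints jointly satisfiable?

Satisfiable

One satisfying assignment is p = 7, q = 4, r = 6, s = 1, t = 3.
For the less obvious constraints — constraint 1: t - q = -1; constraint 3: s + q = 5; constraint 4: r + q = 10 — and the others hold by inspection.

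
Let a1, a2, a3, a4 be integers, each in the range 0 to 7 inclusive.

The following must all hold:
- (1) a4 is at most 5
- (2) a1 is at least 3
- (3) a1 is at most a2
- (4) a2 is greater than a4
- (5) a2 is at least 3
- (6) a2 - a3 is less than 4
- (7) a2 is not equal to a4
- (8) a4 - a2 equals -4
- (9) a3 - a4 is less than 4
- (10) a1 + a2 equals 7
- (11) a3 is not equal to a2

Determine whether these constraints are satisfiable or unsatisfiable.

Satisfiable

Try a1 = 3, a2 = 4, a3 = 2, a4 = 0.
Check constraint 6: a2 - a3 = 2; constraint 8: a4 - a2 = -4. The remaining constraints are straightforward to verify.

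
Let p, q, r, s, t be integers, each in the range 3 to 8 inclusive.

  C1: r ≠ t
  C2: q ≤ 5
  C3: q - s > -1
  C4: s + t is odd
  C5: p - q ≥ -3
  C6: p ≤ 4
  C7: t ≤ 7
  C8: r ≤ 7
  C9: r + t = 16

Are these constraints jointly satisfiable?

Unsatisfiable

From constraint 8: r ≤ 7. From constraint 7: t ≤ 7. Hence r + t ≤ 14. But constraint 9 requires r + t = 16, and 16 > 14. Contradiction.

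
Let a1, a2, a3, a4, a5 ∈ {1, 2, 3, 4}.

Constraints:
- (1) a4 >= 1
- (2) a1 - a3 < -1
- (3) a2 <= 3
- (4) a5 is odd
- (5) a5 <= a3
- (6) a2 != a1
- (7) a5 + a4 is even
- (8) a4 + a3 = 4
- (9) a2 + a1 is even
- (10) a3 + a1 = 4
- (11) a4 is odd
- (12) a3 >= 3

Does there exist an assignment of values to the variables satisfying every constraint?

One satisfying assignment is a1 = 1, a2 = 3, a3 = 3, a4 = 1, a5 = 3.
For the less obvious constraints — constraint 2: a1 - a3 = -2; constraint 8: a4 + a3 = 4 — and the others hold by inspection.

Satisfiable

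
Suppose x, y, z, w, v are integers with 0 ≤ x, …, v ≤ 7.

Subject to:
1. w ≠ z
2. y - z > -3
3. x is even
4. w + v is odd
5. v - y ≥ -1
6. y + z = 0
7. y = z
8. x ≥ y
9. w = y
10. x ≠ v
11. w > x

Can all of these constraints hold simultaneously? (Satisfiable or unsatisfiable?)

Unsatisfiable

From constraints 7 and 9, w = y = z, so w = z. But constraint 1 says w ≠ z. Contradiction.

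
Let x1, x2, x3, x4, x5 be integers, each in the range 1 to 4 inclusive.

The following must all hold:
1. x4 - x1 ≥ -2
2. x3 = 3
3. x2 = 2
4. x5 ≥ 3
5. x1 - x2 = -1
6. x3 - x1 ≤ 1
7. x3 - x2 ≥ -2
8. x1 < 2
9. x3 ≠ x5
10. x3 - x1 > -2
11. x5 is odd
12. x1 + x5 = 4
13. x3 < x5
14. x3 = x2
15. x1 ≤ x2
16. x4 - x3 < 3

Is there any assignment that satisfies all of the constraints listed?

Constraint 2 fixes x3 = 3 and constraint 3 fixes x2 = 2, but constraint 14 requires x3 = x2. Since 3 ≠ 2, contradiction.

Unsatisfiable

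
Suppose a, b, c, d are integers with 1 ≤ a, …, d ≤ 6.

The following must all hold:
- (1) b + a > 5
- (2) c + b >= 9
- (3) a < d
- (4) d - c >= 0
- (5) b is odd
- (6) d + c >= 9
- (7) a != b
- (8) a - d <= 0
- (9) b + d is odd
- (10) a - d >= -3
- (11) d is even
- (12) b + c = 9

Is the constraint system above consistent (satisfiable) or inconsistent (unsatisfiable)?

Satisfiable

Try a = 3, b = 5, c = 4, d = 6.
Check constraint 1: b + a = 8; constraint 2: c + b = 9. The remaining constraints are straightforward to verify.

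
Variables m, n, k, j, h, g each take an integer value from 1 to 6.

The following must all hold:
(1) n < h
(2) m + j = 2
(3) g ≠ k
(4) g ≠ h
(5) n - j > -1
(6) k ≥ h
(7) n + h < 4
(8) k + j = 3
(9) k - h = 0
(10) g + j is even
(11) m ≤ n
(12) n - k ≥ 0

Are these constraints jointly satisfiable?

Unsatisfiable

Constraints 1, 6, and 12 give k ≤ n, n < h, h ≤ k. Chaining: k ≤ n < h ≤ k, which forces k < k — impossible.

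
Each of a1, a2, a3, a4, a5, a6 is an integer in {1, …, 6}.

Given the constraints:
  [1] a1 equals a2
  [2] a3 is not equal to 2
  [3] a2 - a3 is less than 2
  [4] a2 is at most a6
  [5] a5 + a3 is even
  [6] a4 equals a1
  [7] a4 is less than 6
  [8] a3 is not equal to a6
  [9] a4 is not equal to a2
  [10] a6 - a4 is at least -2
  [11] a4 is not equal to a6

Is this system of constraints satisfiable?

Unsatisfiable

From constraints 1 and 6, a4 = a1 = a2, so a4 = a2. But constraint 9 says a4 ≠ a2. Contradiction.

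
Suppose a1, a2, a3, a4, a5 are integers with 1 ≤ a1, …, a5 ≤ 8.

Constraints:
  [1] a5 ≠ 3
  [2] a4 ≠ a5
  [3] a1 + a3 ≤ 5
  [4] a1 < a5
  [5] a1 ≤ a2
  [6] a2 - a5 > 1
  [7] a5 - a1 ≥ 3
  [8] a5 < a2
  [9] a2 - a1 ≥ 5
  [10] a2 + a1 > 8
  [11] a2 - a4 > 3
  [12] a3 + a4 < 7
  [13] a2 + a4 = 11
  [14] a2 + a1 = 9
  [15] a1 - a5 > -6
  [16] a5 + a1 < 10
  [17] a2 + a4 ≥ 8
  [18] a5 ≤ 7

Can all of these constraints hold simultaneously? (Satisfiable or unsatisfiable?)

The assignment a1 = 1, a2 = 8, a3 = 2, a4 = 3, a5 = 6 works:
  constraint 3 holds since a1 + a3 = 3.
  constraint 6 holds since a2 - a5 = 2.
The rest check out directly.

Satisfiable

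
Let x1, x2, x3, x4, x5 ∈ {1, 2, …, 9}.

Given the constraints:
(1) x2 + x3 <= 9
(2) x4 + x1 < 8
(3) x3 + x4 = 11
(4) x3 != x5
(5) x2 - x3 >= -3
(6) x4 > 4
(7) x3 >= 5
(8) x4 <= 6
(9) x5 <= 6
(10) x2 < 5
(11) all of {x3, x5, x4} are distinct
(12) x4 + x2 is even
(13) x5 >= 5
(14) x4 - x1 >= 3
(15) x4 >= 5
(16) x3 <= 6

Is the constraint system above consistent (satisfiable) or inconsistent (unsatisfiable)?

Constraints 7, 8, 9, 13, 15, and 16 confine each of x3, x5, x4 to the 2 values {5, 6}.
Constraint 11 requires all 3 of them to be distinct, but only 2 values are available — impossible by the pigeonhole principle.

Unsatisfiable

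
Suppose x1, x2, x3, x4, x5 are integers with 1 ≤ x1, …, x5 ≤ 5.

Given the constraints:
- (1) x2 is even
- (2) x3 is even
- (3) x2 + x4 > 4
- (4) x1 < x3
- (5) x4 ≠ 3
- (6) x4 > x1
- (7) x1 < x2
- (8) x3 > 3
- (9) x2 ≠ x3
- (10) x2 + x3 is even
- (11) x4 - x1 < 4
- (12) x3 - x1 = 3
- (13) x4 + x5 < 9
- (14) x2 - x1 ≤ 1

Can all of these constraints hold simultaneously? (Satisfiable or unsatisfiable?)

The assignment x1 = 1, x2 = 2, x3 = 4, x4 = 4, x5 = 4 works:
  constraint 3 holds since x2 + x4 = 6.
  constraint 11 holds since x4 - x1 = 3.
The rest check out directly.

Satisfiable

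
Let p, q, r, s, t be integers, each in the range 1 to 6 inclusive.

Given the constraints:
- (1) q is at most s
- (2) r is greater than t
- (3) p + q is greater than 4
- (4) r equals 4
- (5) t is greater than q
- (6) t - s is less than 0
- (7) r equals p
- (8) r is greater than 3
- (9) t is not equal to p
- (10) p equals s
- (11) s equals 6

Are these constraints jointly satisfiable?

Constraint 4 fixes r = 4 and constraint 11 fixes s = 6. Constraints 7 and 10 give r = p = s, so r = s. But 4 ≠ 6 — contradiction.

Unsatisfiable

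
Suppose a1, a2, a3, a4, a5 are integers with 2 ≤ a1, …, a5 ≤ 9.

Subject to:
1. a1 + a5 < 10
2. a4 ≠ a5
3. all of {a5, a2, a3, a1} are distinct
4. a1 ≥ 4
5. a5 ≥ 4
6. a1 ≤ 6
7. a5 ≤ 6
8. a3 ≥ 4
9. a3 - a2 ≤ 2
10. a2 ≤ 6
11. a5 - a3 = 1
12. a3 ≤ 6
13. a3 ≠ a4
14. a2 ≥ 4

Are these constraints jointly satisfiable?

Constraints 4, 5, 6, 7, 8, 10, 12, and 14 confine each of a5, a2, a3, a1 to the 3 values {4, …, 6}.
Constraint 3 requires all 4 of them to be distinct, but only 3 values are available — impossible by the pigeonhole principle.

Unsatisfiable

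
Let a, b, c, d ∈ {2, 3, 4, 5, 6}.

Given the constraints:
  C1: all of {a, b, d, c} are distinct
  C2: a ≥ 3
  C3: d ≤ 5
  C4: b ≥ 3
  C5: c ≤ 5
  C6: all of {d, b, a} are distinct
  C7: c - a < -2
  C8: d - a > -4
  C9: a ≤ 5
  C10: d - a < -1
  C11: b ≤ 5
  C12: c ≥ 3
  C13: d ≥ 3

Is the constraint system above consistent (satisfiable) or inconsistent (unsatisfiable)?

Unsatisfiable

Constraints 2, 3, 4, 5, 9, 11, 12, and 13 confine each of a, b, d, c to the 3 values {3, …, 5}.
Constraint 1 requires all 4 of them to be distinct, but only 3 values are available — impossible by the pigeonhole principle.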